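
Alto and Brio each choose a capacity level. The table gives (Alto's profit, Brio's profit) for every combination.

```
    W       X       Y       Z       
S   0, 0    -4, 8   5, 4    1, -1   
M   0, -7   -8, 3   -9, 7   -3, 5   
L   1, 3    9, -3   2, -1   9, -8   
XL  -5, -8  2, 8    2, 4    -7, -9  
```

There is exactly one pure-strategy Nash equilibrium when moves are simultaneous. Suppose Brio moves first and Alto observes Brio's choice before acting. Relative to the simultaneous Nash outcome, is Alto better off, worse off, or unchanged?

better off

Backward induction with Brio moving first.
- W: BR = L, leader payoff 3.
- X: BR = L, leader payoff -3.
- Y: BR = S, leader payoff 4.
- Z: BR = L, leader payoff -8.
Maximizing over 3, -3, 4, -8, Brio chooses Y. Subgame-perfect outcome: (S, Y) with payoffs (5, 4).
For the simultaneous game, intersect best replies.
Alto's best replies: W→L; X→L; Y→S; Z→L.
Brio's best replies: S→X; M→Y; L→W; XL→X.
Only (L, W) has each player best-responding; Nash payoffs (1, 3).
Alto earns 5 sequentially versus 1 at the Nash outcome: better off.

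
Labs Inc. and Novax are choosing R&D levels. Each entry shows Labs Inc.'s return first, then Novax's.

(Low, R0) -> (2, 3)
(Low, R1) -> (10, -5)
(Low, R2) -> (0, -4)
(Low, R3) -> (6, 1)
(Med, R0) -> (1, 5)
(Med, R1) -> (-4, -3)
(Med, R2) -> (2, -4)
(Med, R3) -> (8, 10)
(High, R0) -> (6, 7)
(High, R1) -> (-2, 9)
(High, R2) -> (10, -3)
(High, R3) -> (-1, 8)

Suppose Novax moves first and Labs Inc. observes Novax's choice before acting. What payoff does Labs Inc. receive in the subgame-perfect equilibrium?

8

Backward induction with Novax moving first.
- R0 → Labs Inc. plays High (best of 2, 1, 6); Novax gets 7.
- R1 → Labs Inc. plays Low (best of 10, -4, -2); Novax gets -5.
- R2 → Labs Inc. plays High (best of 0, 2, 10); Novax gets -3.
- R3 → Labs Inc. plays Med (best of 6, 8, -1); Novax gets 10.
Novax's induced payoffs are 7, -5, -3, 10, so Novax commits to R3. Subgame-perfect outcome: (Med, R3) with payoffs (8, 10).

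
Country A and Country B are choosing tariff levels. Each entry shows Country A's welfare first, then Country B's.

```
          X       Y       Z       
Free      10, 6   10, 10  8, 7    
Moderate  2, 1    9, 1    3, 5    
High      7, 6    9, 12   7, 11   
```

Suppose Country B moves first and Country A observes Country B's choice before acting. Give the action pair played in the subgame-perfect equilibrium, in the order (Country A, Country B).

(Free, Y)

Solve by backward induction (Country B leads).
- X → Country A plays Free (best of 10, 2, 7); Country B gets 6.
- Y → Country A plays Free (best of 10, 9, 9); Country B gets 10.
- Z → Country A plays Free (best of 8, 3, 7); Country B gets 7.
Country B's induced payoffs are 6, 10, 7, so Country B commits to Y. Subgame-perfect outcome: (Free, Y) with payoffs (10, 10).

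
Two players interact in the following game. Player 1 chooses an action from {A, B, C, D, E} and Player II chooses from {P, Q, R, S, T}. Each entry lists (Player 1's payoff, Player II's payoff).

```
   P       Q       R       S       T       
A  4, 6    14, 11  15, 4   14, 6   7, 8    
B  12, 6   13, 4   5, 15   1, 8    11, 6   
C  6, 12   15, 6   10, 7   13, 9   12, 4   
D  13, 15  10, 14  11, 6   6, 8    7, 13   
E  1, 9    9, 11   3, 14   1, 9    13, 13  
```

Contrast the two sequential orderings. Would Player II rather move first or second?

If Player 1 leads: Player II's best replies are A→Q, B→R, C→P, D→P, E→R; Player 1's induced payoffs 14, 5, 6, 13, 3; outcome (A, Q), payoffs (14, 11).
If Player II leads: Player 1's best replies are P→D, Q→C, R→A, S→A, T→E; Player II's induced payoffs 15, 6, 4, 6, 13; outcome (D, P), payoffs (13, 15).
Player II gets 15 moving first and 11 moving second, so Player II prefers to move first.

first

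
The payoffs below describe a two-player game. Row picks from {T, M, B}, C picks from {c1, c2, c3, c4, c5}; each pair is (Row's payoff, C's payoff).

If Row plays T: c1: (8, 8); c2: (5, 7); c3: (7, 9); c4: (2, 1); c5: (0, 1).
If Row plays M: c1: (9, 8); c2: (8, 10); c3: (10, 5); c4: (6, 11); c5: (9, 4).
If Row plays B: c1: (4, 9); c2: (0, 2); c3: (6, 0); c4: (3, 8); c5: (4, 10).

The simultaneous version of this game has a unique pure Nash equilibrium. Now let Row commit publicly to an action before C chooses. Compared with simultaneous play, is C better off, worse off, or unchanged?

worse off

Work backward from C's decision.
- T: BR = c3, leader payoff 7.
- M: BR = c4, leader payoff 6.
- B: BR = c5, leader payoff 4.
Row's induced payoffs are 7, 6, 4, so Row commits to T. Subgame-perfect outcome: (T, c3) with payoffs (7, 9).
Under simultaneous play:
Row's best replies: c1→M; c2→M; c3→M; c4→M; c5→M.
C's best replies: T→c3; M→c4; B→c5.
Only (M, c4) has each player best-responding; Nash payoffs (6, 11).
C earns 9 sequentially versus 11 at the Nash outcome: worse off.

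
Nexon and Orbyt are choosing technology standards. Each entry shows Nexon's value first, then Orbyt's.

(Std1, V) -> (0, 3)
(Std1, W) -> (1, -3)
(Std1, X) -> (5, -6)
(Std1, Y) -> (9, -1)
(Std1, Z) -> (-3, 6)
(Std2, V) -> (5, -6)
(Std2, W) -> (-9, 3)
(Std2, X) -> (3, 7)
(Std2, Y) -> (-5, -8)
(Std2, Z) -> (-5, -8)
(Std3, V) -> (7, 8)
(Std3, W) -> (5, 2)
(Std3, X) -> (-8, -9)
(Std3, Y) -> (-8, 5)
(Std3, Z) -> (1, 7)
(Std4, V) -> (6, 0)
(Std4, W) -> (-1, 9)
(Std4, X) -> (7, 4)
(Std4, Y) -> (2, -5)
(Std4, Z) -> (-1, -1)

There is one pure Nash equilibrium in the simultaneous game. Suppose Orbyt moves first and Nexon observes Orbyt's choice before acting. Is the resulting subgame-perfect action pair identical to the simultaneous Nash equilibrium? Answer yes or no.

Backward induction with Orbyt moving first.
- V: Nexon compares 0, 5, 7, 6 and picks Std3; Orbyt would get 8.
- W: Nexon compares 1, -9, 5, -1 and picks Std3; Orbyt would get 2.
- X: Nexon compares 5, 3, -8, 7 and picks Std4; Orbyt would get 4.
- Y: Nexon compares 9, -5, -8, 2 and picks Std1; Orbyt would get -1.
- Z: Nexon compares -3, -5, 1, -1 and picks Std3; Orbyt would get 7.
Orbyt's induced payoffs are 8, 2, 4, -1, 7, so Orbyt commits to V. Subgame-perfect outcome: (Std3, V) with payoffs (7, 8).
Under simultaneous play:
Nexon's best replies: V→Std3; W→Std3; X→Std4; Y→Std1; Z→Std3.
Orbyt's best replies: Std1→Z; Std2→X; Std3→V; Std4→W.
The unique mutual best reply is (Std3, V), giving (7, 8).
Sequential outcome (Std3, V) coincides with the Nash profile (Std3, V).

yes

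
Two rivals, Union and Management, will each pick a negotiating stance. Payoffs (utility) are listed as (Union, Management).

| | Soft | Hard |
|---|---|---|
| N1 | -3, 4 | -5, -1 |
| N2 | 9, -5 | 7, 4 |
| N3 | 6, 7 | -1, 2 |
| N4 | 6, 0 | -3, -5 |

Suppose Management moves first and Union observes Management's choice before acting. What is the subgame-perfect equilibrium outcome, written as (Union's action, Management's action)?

(N2, Hard)

Union best-responds to each possible Management move:
- Soft: BR = N2, leader payoff -5.
- Hard: BR = N2, leader payoff 4.
Management's induced payoffs are -5, 4, so Management commits to Hard. Subgame-perfect outcome: (N2, Hard) with payoffs (7, 4).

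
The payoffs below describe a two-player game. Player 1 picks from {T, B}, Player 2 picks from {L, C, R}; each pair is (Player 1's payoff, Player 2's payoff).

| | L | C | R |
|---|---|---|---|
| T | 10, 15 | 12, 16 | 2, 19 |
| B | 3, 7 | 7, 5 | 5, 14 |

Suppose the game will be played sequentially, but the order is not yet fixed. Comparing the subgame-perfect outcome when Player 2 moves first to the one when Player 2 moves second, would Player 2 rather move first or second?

first

If Player 1 leads: Player 2's best replies are T→R, B→R; Player 1's induced payoffs 2, 5; outcome (B, R), payoffs (5, 14).
If Player 2 leads: Player 1's best replies are L→T, C→T, R→B; Player 2's induced payoffs 15, 16, 14; outcome (T, C), payoffs (12, 16).
Player 2 gets 16 moving first and 14 moving second, so Player 2 prefers to move first.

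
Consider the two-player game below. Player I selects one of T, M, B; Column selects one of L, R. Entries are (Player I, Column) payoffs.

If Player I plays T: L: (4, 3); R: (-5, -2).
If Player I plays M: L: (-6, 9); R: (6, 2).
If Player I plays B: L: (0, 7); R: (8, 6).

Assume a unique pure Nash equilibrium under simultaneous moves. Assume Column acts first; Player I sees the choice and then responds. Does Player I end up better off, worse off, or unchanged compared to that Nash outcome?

Work backward from Player I's decision.
- L: BR = T, leader payoff 3.
- R: BR = B, leader payoff 6.
Column's induced payoffs are 3, 6, so Column commits to R. Subgame-perfect outcome: (B, R) with payoffs (8, 6).
Under simultaneous play:
Player I's best replies: L→T; R→B.
Column's best replies: T→L; M→L; B→L.
The unique mutual best reply is (T, L), giving (4, 3).
Player I earns 8 sequentially versus 4 at the Nash outcome: better off.

better off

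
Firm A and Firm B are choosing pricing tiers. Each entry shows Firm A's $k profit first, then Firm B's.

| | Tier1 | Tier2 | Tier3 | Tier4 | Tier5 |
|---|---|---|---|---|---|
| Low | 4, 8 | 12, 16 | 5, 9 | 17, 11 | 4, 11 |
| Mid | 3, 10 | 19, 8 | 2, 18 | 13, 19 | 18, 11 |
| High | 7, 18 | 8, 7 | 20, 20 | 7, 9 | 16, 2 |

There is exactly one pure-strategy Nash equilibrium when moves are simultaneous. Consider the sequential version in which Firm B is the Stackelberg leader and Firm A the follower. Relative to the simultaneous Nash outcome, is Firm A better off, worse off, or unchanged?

Firm A best-responds to each possible Firm B move:
- Tier1: BR = High, leader payoff 18.
- Tier2: BR = Mid, leader payoff 8.
- Tier3: BR = High, leader payoff 20.
- Tier4: BR = Low, leader payoff 11.
- Tier5: BR = Mid, leader payoff 11.
Among 18, 8, 20, 11, 11, the best is 20 at Tier3. Subgame-perfect outcome: (High, Tier3) with payoffs (20, 20).
Under simultaneous play:
Firm A's best replies: Tier1→High; Tier2→Mid; Tier3→High; Tier4→Low; Tier5→Mid.
Firm B's best replies: Low→Tier2; Mid→Tier4; High→Tier3.
The unique mutual best reply is (High, Tier3), giving (20, 20).
Firm A earns 20 sequentially versus 20 at the Nash outcome: unchanged.

unchanged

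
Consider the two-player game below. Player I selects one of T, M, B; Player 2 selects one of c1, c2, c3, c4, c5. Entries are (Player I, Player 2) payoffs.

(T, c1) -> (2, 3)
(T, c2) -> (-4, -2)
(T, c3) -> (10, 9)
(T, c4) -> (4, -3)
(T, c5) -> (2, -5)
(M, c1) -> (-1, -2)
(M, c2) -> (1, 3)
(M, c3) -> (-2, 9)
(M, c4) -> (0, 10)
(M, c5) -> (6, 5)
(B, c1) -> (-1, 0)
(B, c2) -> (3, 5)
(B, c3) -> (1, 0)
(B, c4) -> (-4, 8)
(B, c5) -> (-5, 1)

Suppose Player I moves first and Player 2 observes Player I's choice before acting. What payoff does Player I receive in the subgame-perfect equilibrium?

10

Solve by backward induction (Player I leads).
- T: BR = c3, leader payoff 10.
- M: BR = c4, leader payoff 0.
- B: BR = c4, leader payoff -4.
Maximizing over 10, 0, -4, Player I chooses T. Subgame-perfect outcome: (T, c3) with payoffs (10, 9).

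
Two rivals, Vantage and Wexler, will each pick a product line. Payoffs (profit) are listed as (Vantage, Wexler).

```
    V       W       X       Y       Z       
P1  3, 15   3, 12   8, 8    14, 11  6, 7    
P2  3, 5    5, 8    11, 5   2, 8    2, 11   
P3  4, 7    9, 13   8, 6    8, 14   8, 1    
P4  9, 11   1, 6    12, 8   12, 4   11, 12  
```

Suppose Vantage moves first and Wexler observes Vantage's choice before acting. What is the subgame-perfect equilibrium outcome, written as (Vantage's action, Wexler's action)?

Solve by backward induction (Vantage leads).
- P1 → Wexler plays V (best of 15, 12, 8, 11, 7); Vantage gets 3.
- P2 → Wexler plays Z (best of 5, 8, 5, 8, 11); Vantage gets 2.
- P3 → Wexler plays Y (best of 7, 13, 6, 14, 1); Vantage gets 8.
- P4 → Wexler plays Z (best of 11, 6, 8, 4, 12); Vantage gets 11.
Among 3, 2, 8, 11, the best is 11 at P4. Subgame-perfect outcome: (P4, Z) with payoffs (11, 12).

(P4, Z)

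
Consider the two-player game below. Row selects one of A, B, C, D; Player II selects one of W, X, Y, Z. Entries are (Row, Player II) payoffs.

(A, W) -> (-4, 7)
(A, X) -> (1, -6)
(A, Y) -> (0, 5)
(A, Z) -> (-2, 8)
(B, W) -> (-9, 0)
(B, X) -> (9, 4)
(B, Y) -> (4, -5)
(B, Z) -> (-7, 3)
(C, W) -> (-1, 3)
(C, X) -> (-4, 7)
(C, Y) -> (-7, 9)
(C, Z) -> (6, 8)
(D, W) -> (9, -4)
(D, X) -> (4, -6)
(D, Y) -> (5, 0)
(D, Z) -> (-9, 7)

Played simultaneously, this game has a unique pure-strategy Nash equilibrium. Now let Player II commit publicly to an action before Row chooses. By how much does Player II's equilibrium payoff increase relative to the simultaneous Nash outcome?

Row best-responds to each possible Player II move:
- W: Row compares -4, -9, -1, 9 and picks D; Player II would get -4.
- X: Row compares 1, 9, -4, 4 and picks B; Player II would get 4.
- Y: Row compares 0, 4, -7, 5 and picks D; Player II would get 0.
- Z: Row compares -2, -7, 6, -9 and picks C; Player II would get 8.
Maximizing over -4, 4, 0, 8, Player II chooses Z. Subgame-perfect outcome: (C, Z) with payoffs (6, 8).
For the simultaneous game, intersect best replies.
Row's best replies: W→D; X→B; Y→D; Z→C.
Player II's best replies: A→Z; B→X; C→Y; D→Z.
The unique mutual best reply is (B, X), giving (9, 4).
Player II's commitment gain: 8 − 4 = 4.

4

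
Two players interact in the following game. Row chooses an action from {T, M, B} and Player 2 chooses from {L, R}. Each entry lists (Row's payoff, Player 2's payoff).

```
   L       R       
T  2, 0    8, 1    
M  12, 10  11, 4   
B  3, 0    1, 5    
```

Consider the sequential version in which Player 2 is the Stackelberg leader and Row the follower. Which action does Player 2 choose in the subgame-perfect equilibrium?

L

Backward induction with Player 2 moving first.
- L: BR = M, leader payoff 10.
- R: BR = M, leader payoff 4.
Among 10, 4, the best is 10 at L. Subgame-perfect outcome: (M, L) with payoffs (12, 10).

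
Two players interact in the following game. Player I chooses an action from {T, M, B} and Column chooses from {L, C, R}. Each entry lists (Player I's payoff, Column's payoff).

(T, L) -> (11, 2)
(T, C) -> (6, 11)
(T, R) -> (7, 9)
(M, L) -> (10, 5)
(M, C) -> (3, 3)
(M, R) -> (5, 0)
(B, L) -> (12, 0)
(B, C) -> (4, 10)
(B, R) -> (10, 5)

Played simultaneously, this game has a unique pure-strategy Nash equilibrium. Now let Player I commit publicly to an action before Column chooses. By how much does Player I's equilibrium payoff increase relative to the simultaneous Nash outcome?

4

Backward induction with Player I moving first.
- T: BR = C, leader payoff 6.
- M: BR = L, leader payoff 10.
- B: BR = C, leader payoff 4.
Player I's induced payoffs are 6, 10, 4, so Player I commits to M. Subgame-perfect outcome: (M, L) with payoffs (10, 5).
Under simultaneous play:
Player I's best replies: L→B; C→T; R→B.
Column's best replies: T→C; M→L; B→C.
Only (T, C) has each player best-responding; Nash payoffs (6, 11).
Player I's commitment gain: 10 − 6 = 4.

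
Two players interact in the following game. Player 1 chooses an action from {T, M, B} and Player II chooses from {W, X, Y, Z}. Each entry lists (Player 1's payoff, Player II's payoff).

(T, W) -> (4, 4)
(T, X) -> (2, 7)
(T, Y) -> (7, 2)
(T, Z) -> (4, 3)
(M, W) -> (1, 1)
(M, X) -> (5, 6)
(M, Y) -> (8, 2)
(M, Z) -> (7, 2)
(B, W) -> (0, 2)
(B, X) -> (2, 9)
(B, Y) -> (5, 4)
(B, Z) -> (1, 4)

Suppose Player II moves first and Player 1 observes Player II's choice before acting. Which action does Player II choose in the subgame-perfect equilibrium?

X

Work backward from Player 1's decision.
- W → Player 1 plays T (best of 4, 1, 0); Player II gets 4.
- X → Player 1 plays M (best of 2, 5, 2); Player II gets 6.
- Y → Player 1 plays M (best of 7, 8, 5); Player II gets 2.
- Z → Player 1 plays M (best of 4, 7, 1); Player II gets 2.
Player II's induced payoffs are 4, 6, 2, 2, so Player II commits to X. Subgame-perfect outcome: (M, X) with payoffs (5, 6).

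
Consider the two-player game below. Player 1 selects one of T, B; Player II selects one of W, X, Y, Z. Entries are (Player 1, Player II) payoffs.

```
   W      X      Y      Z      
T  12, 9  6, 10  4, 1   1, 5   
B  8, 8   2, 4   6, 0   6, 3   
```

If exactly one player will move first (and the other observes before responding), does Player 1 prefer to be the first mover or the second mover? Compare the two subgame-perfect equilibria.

If Player 1 leads: Player II's best replies are T→X, B→W; Player 1's induced payoffs 6, 8; outcome (B, W), payoffs (8, 8).
If Player II leads: Player 1's best replies are W→T, X→T, Y→B, Z→B; Player II's induced payoffs 9, 10, 0, 3; outcome (T, X), payoffs (6, 10).
Player 1 gets 8 moving first and 6 moving second, so Player 1 prefers to move first.

first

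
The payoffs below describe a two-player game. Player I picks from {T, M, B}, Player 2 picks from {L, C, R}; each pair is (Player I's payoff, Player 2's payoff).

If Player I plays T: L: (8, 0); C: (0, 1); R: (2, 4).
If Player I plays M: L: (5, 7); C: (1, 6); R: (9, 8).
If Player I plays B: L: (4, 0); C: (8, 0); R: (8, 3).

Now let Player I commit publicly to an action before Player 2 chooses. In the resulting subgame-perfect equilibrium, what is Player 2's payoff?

Player 2 best-responds to each possible Player I move:
- T: BR = R, leader payoff 2.
- M: BR = R, leader payoff 9.
- B: BR = R, leader payoff 8.
Player I's induced payoffs are 2, 9, 8, so Player I commits to M. Subgame-perfect outcome: (M, R) with payoffs (9, 8).

8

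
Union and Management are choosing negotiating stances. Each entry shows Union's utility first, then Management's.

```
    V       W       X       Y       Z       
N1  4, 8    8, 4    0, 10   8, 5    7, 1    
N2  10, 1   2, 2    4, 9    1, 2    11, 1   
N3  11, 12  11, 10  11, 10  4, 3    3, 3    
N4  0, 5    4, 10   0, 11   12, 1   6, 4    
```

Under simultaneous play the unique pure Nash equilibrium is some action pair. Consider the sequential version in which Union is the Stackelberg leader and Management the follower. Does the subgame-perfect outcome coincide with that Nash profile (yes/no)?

Backward induction with Union moving first.
- N1: BR = X, leader payoff 0.
- N2: BR = X, leader payoff 4.
- N3: BR = V, leader payoff 11.
- N4: BR = X, leader payoff 0.
Maximizing over 0, 4, 11, 0, Union chooses N3. Subgame-perfect outcome: (N3, V) with payoffs (11, 12).
Under simultaneous play:
Union's best replies: V→N3; W→N3; X→N3; Y→N4; Z→N2.
Management's best replies: N1→X; N2→X; N3→V; N4→X.
The unique mutual best reply is (N3, V), giving (11, 12).
Sequential outcome (N3, V) coincides with the Nash profile (N3, V).

yes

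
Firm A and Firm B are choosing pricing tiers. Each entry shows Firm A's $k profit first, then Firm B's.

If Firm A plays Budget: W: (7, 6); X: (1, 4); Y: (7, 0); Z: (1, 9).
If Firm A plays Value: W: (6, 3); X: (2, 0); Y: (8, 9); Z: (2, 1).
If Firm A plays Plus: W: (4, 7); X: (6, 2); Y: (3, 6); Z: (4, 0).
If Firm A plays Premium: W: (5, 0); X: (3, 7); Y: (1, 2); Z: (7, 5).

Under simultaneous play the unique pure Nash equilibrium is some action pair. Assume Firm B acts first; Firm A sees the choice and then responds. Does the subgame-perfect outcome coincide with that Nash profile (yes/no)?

Work backward from Firm A's decision.
- W: Firm A compares 7, 6, 4, 5 and picks Budget; Firm B would get 6.
- X: Firm A compares 1, 2, 6, 3 and picks Plus; Firm B would get 2.
- Y: Firm A compares 7, 8, 3, 1 and picks Value; Firm B would get 9.
- Z: Firm A compares 1, 2, 4, 7 and picks Premium; Firm B would get 5.
Among 6, 2, 9, 5, the best is 9 at Y. Subgame-perfect outcome: (Value, Y) with payoffs (8, 9).
Now find the simultaneous Nash equilibrium.
Firm A's best replies: W→Budget; X→Plus; Y→Value; Z→Premium.
Firm B's best replies: Budget→Z; Value→Y; Plus→W; Premium→X.
The unique mutual best reply is (Value, Y), giving (8, 9).
Sequential outcome (Value, Y) coincides with the Nash profile (Value, Y).

yes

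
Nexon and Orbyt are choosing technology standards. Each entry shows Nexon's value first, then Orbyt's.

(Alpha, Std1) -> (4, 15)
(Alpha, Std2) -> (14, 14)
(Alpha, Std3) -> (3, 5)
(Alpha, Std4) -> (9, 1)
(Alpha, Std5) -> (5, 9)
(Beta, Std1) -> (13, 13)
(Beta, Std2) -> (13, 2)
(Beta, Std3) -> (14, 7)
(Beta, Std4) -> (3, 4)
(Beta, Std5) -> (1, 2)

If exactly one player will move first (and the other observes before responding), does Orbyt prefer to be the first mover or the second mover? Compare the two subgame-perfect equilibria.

If Nexon leads: Orbyt's best replies are Alpha→Std1, Beta→Std1; Nexon's induced payoffs 4, 13; outcome (Beta, Std1), payoffs (13, 13).
If Orbyt leads: Nexon's best replies are Std1→Beta, Std2→Alpha, Std3→Beta, Std4→Alpha, Std5→Alpha; Orbyt's induced payoffs 13, 14, 7, 1, 9; outcome (Alpha, Std2), payoffs (14, 14).
Orbyt gets 14 moving first and 13 moving second, so Orbyt prefers to move first.

first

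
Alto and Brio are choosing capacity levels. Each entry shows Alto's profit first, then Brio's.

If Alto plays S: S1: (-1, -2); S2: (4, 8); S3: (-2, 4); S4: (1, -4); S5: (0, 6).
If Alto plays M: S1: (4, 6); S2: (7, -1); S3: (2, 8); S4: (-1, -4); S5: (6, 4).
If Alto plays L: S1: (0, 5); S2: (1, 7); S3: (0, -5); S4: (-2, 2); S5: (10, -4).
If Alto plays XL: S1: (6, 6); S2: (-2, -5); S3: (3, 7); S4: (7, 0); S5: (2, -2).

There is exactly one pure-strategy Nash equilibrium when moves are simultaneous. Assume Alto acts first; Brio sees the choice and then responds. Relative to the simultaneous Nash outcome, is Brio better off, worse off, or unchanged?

Work backward from Brio's decision.
- S: Brio compares -2, 8, 4, -4, 6 and picks S2; Alto would get 4.
- M: Brio compares 6, -1, 8, -4, 4 and picks S3; Alto would get 2.
- L: Brio compares 5, 7, -5, 2, -4 and picks S2; Alto would get 1.
- XL: Brio compares 6, -5, 7, 0, -2 and picks S3; Alto would get 3.
Among 4, 2, 1, 3, the best is 4 at S. Subgame-perfect outcome: (S, S2) with payoffs (4, 8).
For the simultaneous game, intersect best replies.
Alto's best replies: S1→XL; S2→M; S3→XL; S4→XL; S5→L.
Brio's best replies: S→S2; M→S3; L→S2; XL→S3.
The unique mutual best reply is (XL, S3), giving (3, 7).
Brio earns 8 sequentially versus 7 at the Nash outcome: better off.

better off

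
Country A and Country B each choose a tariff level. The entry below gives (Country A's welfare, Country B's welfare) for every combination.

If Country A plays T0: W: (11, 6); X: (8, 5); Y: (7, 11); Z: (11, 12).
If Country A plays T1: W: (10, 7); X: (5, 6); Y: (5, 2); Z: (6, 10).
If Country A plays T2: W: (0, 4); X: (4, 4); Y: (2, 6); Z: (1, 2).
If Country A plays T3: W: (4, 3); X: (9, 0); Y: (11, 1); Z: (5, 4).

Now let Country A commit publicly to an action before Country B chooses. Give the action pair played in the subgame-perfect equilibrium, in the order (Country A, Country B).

Backward induction with Country A moving first.
- T0: BR = Z, leader payoff 11.
- T1: BR = Z, leader payoff 6.
- T2: BR = Y, leader payoff 2.
- T3: BR = Z, leader payoff 5.
Maximizing over 11, 6, 2, 5, Country A chooses T0. Subgame-perfect outcome: (T0, Z) with payoffs (11, 12).

(T0, Z)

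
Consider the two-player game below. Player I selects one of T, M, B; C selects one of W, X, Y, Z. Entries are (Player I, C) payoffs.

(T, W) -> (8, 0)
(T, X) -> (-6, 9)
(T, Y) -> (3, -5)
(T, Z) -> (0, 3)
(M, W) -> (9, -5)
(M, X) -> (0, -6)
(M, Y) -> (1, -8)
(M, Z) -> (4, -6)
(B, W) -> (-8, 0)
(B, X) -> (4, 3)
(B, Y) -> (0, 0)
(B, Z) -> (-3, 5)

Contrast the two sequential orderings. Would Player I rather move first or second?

If Player I leads: C's best replies are T→X, M→W, B→Z; Player I's induced payoffs -6, 9, -3; outcome (M, W), payoffs (9, -5).
If C leads: Player I's best replies are W→M, X→B, Y→T, Z→M; C's induced payoffs -5, 3, -5, -6; outcome (B, X), payoffs (4, 3).
Player I gets 9 moving first and 4 moving second, so Player I prefers to move first.

first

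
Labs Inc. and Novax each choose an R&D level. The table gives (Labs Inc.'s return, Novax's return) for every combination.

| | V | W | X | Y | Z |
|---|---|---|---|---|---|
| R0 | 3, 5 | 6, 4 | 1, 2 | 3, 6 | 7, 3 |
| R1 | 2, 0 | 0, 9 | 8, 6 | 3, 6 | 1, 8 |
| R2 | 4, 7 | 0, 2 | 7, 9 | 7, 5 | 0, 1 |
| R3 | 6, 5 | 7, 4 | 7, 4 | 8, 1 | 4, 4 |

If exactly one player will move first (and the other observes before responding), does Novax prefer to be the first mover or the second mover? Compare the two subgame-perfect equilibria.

second

If Labs Inc. leads: Novax's best replies are R0→Y, R1→W, R2→X, R3→V; Labs Inc.'s induced payoffs 3, 0, 7, 6; outcome (R2, X), payoffs (7, 9).
If Novax leads: Labs Inc.'s best replies are V→R3, W→R3, X→R1, Y→R3, Z→R0; Novax's induced payoffs 5, 4, 6, 1, 3; outcome (R1, X), payoffs (8, 6).
Novax gets 6 moving first and 9 moving second, so Novax prefers to move second.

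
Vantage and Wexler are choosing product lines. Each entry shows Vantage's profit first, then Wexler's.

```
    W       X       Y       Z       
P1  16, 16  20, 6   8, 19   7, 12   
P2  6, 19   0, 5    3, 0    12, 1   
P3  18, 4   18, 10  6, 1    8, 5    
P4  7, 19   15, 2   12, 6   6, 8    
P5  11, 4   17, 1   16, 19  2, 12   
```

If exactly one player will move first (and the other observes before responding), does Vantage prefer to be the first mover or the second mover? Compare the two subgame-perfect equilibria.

If Vantage leads: Wexler's best replies are P1→Y, P2→W, P3→X, P4→W, P5→Y; Vantage's induced payoffs 8, 6, 18, 7, 16; outcome (P3, X), payoffs (18, 10).
If Wexler leads: Vantage's best replies are W→P3, X→P1, Y→P5, Z→P2; Wexler's induced payoffs 4, 6, 19, 1; outcome (P5, Y), payoffs (16, 19).
Vantage gets 18 moving first and 16 moving second, so Vantage prefers to move first.

first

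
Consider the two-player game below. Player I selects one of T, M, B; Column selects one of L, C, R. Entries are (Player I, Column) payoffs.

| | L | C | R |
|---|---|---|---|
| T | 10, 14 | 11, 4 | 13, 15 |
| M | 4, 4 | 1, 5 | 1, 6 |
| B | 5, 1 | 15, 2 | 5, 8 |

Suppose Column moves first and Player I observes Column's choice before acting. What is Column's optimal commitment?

R

Work backward from Player I's decision.
- L: BR = T, leader payoff 14.
- C: BR = B, leader payoff 2.
- R: BR = T, leader payoff 15.
Maximizing over 14, 2, 15, Column chooses R. Subgame-perfect outcome: (T, R) with payoffs (13, 15).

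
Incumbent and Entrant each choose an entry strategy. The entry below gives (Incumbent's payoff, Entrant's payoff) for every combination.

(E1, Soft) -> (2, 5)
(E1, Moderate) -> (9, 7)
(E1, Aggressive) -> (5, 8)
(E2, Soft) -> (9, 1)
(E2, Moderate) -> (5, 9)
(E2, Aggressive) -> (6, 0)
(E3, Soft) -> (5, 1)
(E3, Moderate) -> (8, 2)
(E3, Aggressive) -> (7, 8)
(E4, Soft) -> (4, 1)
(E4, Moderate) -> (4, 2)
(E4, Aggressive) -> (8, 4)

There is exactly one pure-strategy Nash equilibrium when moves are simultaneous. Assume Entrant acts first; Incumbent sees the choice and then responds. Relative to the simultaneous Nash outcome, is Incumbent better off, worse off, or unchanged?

Backward induction with Entrant moving first.
- Soft: BR = E2, leader payoff 1.
- Moderate: BR = E1, leader payoff 7.
- Aggressive: BR = E4, leader payoff 4.
Maximizing over 1, 7, 4, Entrant chooses Moderate. Subgame-perfect outcome: (E1, Moderate) with payoffs (9, 7).
Under simultaneous play:
Incumbent's best replies: Soft→E2; Moderate→E1; Aggressive→E4.
Entrant's best replies: E1→Aggressive; E2→Moderate; E3→Aggressive; E4→Aggressive.
The unique mutual best reply is (E4, Aggressive), giving (8, 4).
Incumbent earns 9 sequentially versus 8 at the Nash outcome: better off.

better off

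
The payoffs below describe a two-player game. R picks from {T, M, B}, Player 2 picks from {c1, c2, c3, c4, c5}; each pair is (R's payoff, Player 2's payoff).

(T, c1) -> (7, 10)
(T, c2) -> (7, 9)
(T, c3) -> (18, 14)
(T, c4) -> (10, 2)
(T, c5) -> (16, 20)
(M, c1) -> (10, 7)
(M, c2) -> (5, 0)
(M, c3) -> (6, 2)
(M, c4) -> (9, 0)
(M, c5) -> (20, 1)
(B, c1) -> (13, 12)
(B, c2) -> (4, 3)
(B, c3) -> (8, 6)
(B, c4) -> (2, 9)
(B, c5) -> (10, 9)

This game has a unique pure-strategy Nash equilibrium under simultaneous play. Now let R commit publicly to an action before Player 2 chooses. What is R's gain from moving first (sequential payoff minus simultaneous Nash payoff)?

3

Solve by backward induction (R leads).
- T: Player 2 compares 10, 9, 14, 2, 20 and picks c5; R would get 16.
- M: Player 2 compares 7, 0, 2, 0, 1 and picks c1; R would get 10.
- B: Player 2 compares 12, 3, 6, 9, 9 and picks c1; R would get 13.
Maximizing over 16, 10, 13, R chooses T. Subgame-perfect outcome: (T, c5) with payoffs (16, 20).
Under simultaneous play:
R's best replies: c1→B; c2→T; c3→T; c4→T; c5→M.
Player 2's best replies: T→c5; M→c1; B→c1.
Only (B, c1) has each player best-responding; Nash payoffs (13, 12).
R's commitment gain: 16 − 13 = 3.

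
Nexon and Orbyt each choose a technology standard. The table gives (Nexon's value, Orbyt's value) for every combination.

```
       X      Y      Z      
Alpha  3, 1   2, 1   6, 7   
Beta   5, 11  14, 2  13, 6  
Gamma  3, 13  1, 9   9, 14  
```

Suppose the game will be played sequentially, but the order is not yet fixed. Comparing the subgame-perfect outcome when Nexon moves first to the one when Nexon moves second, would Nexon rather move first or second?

If Nexon leads: Orbyt's best replies are Alpha→Z, Beta→X, Gamma→Z; Nexon's induced payoffs 6, 5, 9; outcome (Gamma, Z), payoffs (9, 14).
If Orbyt leads: Nexon's best replies are X→Beta, Y→Beta, Z→Beta; Orbyt's induced payoffs 11, 2, 6; outcome (Beta, X), payoffs (5, 11).
Nexon gets 9 moving first and 5 moving second, so Nexon prefers to move first.

first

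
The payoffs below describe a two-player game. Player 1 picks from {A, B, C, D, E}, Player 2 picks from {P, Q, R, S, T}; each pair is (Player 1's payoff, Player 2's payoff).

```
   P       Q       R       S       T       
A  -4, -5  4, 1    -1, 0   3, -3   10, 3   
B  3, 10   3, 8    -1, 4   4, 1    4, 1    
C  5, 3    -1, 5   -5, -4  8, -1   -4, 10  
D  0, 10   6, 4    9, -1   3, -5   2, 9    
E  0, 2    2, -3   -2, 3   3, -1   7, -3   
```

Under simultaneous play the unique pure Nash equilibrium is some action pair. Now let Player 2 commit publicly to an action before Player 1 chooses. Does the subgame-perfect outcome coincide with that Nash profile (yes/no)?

no

Backward induction with Player 2 moving first.
- P: Player 1 compares -4, 3, 5, 0, 0 and picks C; Player 2 would get 3.
- Q: Player 1 compares 4, 3, -1, 6, 2 and picks D; Player 2 would get 4.
- R: Player 1 compares -1, -1, -5, 9, -2 and picks D; Player 2 would get -1.
- S: Player 1 compares 3, 4, 8, 3, 3 and picks C; Player 2 would get -1.
- T: Player 1 compares 10, 4, -4, 2, 7 and picks A; Player 2 would get 3.
Maximizing over 3, 4, -1, -1, 3, Player 2 chooses Q. Subgame-perfect outcome: (D, Q) with payoffs (6, 4).
Now find the simultaneous Nash equilibrium.
Player 1's best replies: P→C; Q→D; R→D; S→C; T→A.
Player 2's best replies: A→T; B→P; C→T; D→P; E→R.
Only (A, T) has each player best-responding; Nash payoffs (10, 3).
Sequential outcome (D, Q) differs from the Nash profile (A, T).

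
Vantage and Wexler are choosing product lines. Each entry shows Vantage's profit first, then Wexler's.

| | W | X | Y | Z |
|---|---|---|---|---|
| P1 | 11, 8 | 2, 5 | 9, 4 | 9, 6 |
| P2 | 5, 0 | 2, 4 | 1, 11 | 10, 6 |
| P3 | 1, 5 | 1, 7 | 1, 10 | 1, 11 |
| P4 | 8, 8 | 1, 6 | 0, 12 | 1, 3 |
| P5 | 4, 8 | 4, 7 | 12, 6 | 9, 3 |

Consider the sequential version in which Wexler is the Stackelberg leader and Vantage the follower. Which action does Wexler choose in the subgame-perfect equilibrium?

W

Vantage best-responds to each possible Wexler move:
- W: Vantage compares 11, 5, 1, 8, 4 and picks P1; Wexler would get 8.
- X: Vantage compares 2, 2, 1, 1, 4 and picks P5; Wexler would get 7.
- Y: Vantage compares 9, 1, 1, 0, 12 and picks P5; Wexler would get 6.
- Z: Vantage compares 9, 10, 1, 1, 9 and picks P2; Wexler would get 6.
Among 8, 7, 6, 6, the best is 8 at W. Subgame-perfect outcome: (P1, W) with payoffs (11, 8).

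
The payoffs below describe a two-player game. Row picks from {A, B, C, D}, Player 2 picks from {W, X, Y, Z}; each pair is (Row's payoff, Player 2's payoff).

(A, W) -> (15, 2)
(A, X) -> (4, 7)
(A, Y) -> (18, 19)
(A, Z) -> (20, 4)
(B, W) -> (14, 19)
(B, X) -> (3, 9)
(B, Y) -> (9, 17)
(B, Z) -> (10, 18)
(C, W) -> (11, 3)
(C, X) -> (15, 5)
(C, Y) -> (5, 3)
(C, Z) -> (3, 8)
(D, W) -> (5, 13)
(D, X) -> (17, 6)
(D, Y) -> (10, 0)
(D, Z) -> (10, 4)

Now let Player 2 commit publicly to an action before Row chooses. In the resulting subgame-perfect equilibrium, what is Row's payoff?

18

Work backward from Row's decision.
- W: Row compares 15, 14, 11, 5 and picks A; Player 2 would get 2.
- X: Row compares 4, 3, 15, 17 and picks D; Player 2 would get 6.
- Y: Row compares 18, 9, 5, 10 and picks A; Player 2 would get 19.
- Z: Row compares 20, 10, 3, 10 and picks A; Player 2 would get 4.
Player 2's induced payoffs are 2, 6, 19, 4, so Player 2 commits to Y. Subgame-perfect outcome: (A, Y) with payoffs (18, 19).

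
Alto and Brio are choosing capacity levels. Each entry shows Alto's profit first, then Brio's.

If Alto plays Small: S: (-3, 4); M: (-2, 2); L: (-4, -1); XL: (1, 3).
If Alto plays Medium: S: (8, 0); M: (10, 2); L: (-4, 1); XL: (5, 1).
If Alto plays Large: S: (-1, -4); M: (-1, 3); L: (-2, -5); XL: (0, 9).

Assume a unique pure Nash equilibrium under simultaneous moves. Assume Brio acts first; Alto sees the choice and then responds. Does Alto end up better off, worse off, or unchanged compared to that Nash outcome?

Work backward from Alto's decision.
- S: BR = Medium, leader payoff 0.
- M: BR = Medium, leader payoff 2.
- L: BR = Large, leader payoff -5.
- XL: BR = Medium, leader payoff 1.
Among 0, 2, -5, 1, the best is 2 at M. Subgame-perfect outcome: (Medium, M) with payoffs (10, 2).
Now find the simultaneous Nash equilibrium.
Alto's best replies: S→Medium; M→Medium; L→Large; XL→Medium.
Brio's best replies: Small→S; Medium→M; Large→XL.
The unique mutual best reply is (Medium, M), giving (10, 2).
Alto earns 10 sequentially versus 10 at the Nash outcome: unchanged.

unchanged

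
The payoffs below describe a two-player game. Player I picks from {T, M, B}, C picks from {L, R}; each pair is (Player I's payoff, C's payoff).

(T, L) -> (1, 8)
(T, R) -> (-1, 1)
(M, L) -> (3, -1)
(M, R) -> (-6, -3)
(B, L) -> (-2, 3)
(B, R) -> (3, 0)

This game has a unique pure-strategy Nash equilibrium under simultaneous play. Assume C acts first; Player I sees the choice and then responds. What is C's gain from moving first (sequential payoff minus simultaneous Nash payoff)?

1

Work backward from Player I's decision.
- L: BR = M, leader payoff -1.
- R: BR = B, leader payoff 0.
Maximizing over -1, 0, C chooses R. Subgame-perfect outcome: (B, R) with payoffs (3, 0).
Now find the simultaneous Nash equilibrium.
Player I's best replies: L→M; R→B.
C's best replies: T→L; M→L; B→L.
The unique mutual best reply is (M, L), giving (3, -1).
C's commitment gain: 0 − -1 = 1.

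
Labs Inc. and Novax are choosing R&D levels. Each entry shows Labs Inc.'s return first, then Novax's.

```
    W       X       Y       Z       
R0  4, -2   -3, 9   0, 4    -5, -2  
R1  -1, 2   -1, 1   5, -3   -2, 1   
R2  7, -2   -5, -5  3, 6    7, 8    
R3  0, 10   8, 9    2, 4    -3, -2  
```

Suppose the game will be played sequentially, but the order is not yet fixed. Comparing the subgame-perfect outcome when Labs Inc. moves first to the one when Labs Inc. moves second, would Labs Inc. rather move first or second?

If Labs Inc. leads: Novax's best replies are R0→X, R1→W, R2→Z, R3→W; Labs Inc.'s induced payoffs -3, -1, 7, 0; outcome (R2, Z), payoffs (7, 8).
If Novax leads: Labs Inc.'s best replies are W→R2, X→R3, Y→R1, Z→R2; Novax's induced payoffs -2, 9, -3, 8; outcome (R3, X), payoffs (8, 9).
Labs Inc. gets 7 moving first and 8 moving second, so Labs Inc. prefers to move second.

second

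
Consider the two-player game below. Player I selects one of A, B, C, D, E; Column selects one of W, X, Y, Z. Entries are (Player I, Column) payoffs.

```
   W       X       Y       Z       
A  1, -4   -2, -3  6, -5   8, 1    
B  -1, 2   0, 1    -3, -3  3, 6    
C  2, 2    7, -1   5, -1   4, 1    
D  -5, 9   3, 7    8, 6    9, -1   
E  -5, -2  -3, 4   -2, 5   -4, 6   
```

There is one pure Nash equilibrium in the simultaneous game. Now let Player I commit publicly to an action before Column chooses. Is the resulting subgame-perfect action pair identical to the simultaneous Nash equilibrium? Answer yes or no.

no

Column best-responds to each possible Player I move:
- A: Column compares -4, -3, -5, 1 and picks Z; Player I would get 8.
- B: Column compares 2, 1, -3, 6 and picks Z; Player I would get 3.
- C: Column compares 2, -1, -1, 1 and picks W; Player I would get 2.
- D: Column compares 9, 7, 6, -1 and picks W; Player I would get -5.
- E: Column compares -2, 4, 5, 6 and picks Z; Player I would get -4.
Player I's induced payoffs are 8, 3, 2, -5, -4, so Player I commits to A. Subgame-perfect outcome: (A, Z) with payoffs (8, 1).
For the simultaneous game, intersect best replies.
Player I's best replies: W→C; X→C; Y→D; Z→D.
Column's best replies: A→Z; B→Z; C→W; D→W; E→Z.
The unique mutual best reply is (C, W), giving (2, 2).
Sequential outcome (A, Z) differs from the Nash profile (C, W).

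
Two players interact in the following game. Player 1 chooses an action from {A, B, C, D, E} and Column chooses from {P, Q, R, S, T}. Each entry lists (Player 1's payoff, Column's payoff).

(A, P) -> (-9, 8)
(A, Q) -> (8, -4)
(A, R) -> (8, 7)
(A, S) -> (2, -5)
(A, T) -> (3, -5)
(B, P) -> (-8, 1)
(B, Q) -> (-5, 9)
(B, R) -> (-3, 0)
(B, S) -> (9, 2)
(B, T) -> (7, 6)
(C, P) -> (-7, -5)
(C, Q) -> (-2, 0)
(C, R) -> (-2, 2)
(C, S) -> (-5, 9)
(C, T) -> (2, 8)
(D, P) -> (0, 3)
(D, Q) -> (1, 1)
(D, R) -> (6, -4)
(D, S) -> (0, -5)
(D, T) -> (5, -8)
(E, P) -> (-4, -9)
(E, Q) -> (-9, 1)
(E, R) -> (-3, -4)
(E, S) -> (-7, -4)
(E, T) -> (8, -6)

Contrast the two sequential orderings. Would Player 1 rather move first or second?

second

If Player 1 leads: Column's best replies are A→P, B→Q, C→S, D→P, E→Q; Player 1's induced payoffs -9, -5, -5, 0, -9; outcome (D, P), payoffs (0, 3).
If Column leads: Player 1's best replies are P→D, Q→A, R→A, S→B, T→E; Column's induced payoffs 3, -4, 7, 2, -6; outcome (A, R), payoffs (8, 7).
Player 1 gets 0 moving first and 8 moving second, so Player 1 prefers to move second.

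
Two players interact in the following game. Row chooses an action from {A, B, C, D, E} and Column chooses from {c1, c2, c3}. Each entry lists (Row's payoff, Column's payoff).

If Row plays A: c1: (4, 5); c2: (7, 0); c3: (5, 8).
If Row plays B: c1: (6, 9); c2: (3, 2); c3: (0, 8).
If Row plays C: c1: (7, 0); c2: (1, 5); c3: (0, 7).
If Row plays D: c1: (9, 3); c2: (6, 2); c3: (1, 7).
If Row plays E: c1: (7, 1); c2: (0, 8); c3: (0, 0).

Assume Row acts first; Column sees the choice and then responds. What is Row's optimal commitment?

Column best-responds to each possible Row move:
- A → Column plays c3 (best of 5, 0, 8); Row gets 5.
- B → Column plays c1 (best of 9, 2, 8); Row gets 6.
- C → Column plays c3 (best of 0, 5, 7); Row gets 0.
- D → Column plays c3 (best of 3, 2, 7); Row gets 1.
- E → Column plays c2 (best of 1, 8, 0); Row gets 0.
Row's induced payoffs are 5, 6, 0, 1, 0, so Row commits to B. Subgame-perfect outcome: (B, c1) with payoffs (6, 9).

B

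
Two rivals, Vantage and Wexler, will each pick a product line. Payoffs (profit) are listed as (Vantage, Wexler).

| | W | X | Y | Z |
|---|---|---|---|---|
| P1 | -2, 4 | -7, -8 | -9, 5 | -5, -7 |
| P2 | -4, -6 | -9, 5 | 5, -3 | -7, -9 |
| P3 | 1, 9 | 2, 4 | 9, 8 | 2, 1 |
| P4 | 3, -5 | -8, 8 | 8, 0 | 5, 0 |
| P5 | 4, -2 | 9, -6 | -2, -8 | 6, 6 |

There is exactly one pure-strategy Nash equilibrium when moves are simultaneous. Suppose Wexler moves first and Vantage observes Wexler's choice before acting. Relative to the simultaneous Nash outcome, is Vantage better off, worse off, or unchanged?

better off

Vantage best-responds to each possible Wexler move:
- W: Vantage compares -2, -4, 1, 3, 4 and picks P5; Wexler would get -2.
- X: Vantage compares -7, -9, 2, -8, 9 and picks P5; Wexler would get -6.
- Y: Vantage compares -9, 5, 9, 8, -2 and picks P3; Wexler would get 8.
- Z: Vantage compares -5, -7, 2, 5, 6 and picks P5; Wexler would get 6.
Maximizing over -2, -6, 8, 6, Wexler chooses Y. Subgame-perfect outcome: (P3, Y) with payoffs (9, 8).
Now find the simultaneous Nash equilibrium.
Vantage's best replies: W→P5; X→P5; Y→P3; Z→P5.
Wexler's best replies: P1→Y; P2→X; P3→W; P4→X; P5→Z.
The unique mutual best reply is (P5, Z), giving (6, 6).
Vantage earns 9 sequentially versus 6 at the Nash outcome: better off.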